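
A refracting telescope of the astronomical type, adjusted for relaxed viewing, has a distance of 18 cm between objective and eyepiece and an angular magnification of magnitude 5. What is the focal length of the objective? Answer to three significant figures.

15.0 cm

In normal adjustment the tube length equals f_obj + f_eye and |M| = f_obj/f_eye.
So f_obj = 5 f_eye and 5 f_eye + f_eye = 18 cm, giving f_eye = 18/6 = 3.000 cm and f_obj = 15.000 cm.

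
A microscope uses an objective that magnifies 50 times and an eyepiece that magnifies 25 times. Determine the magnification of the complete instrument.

1250

The overall magnification of a compound microscope is the product of the objective and eyepiece magnifications:
M = M_obj x M_eye = 50 x 25 = 1250.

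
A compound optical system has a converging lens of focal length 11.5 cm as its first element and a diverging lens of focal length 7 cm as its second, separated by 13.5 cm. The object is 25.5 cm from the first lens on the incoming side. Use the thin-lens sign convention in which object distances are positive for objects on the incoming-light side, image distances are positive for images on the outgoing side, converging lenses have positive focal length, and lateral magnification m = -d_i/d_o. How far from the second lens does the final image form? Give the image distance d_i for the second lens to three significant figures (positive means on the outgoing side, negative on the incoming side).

-117 cm

Lens 1: 1/d_i1 = 1/f_1 - 1/d_o1 = 1/11.5 - 1/25.5 = 0.04774 cm^-1, so d_i1 = 20.946 cm.
Since 20.946 cm > 13.5 cm, the first image lies past the second lens and serves as a virtual object: d_o2 = L - d_i1 = -7.446 cm.
Lens 2: 1/d_i2 = 1/f_2 - 1/d_o2 = 1/(-7) - 1/(-7.446) = -0.00856 cm^-1, so d_i2 = -116.760 cm.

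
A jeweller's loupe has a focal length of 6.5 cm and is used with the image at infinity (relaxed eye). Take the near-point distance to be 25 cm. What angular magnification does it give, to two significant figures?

M = D/f = 25/6.5 = 3.846.

3.8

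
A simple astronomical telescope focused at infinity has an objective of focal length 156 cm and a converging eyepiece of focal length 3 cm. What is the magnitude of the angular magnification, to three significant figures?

52.0

|M| = f_obj/|f_eye| = 156/3 = 52.000.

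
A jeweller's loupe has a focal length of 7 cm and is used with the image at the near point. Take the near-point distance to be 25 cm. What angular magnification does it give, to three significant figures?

M = 1 + D/f = 1 + 25/7 = 4.571.

4.57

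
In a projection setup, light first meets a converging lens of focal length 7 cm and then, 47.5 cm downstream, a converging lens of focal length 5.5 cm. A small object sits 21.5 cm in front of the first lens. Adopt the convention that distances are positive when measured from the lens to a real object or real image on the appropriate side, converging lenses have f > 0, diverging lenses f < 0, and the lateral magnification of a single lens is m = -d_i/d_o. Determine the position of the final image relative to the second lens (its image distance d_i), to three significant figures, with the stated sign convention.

6.46 cm

First lens: d_i1 = 1/(1/7 - 1/21.5) = 10.379 cm.
The intermediate image is 10.379 cm to the right of lens 1, so d_o2 = L - d_i1 = 47.5 - 10.379 = 37.121 cm.
Second lens: d_i2 = 1/(1/5.5 - 1/(37.121)) = 6.457 cm.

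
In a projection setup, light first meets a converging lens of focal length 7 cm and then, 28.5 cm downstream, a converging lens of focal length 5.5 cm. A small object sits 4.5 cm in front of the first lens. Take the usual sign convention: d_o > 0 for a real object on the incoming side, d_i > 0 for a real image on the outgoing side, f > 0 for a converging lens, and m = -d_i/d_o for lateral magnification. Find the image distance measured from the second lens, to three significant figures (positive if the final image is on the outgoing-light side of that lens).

6.35 cm

First lens: d_i1 = 1/(1/7 - 1/4.5) = -12.600 cm.
With d_i1 < 0 the first image is virtual and lies on the object side; the object distance for lens 2 is d_o2 = 28.5 - (-12.600) = 41.100 cm.
Second lens: d_i2 = 1/(1/5.5 - 1/(41.100)) = 6.350 cm.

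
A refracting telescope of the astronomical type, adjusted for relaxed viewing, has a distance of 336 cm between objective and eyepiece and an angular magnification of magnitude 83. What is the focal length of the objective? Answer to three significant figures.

332 cm

In normal adjustment the tube length equals f_obj + f_eye and |M| = f_obj/f_eye.
So f_obj = 83 f_eye and 83 f_eye + f_eye = 336 cm, giving f_eye = 336/84 = 4.000 cm and f_obj = 332.000 cm.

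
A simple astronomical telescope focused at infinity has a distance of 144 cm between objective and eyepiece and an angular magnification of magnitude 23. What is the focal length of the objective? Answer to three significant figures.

In normal adjustment the tube length equals f_obj + f_eye and |M| = f_obj/f_eye.
So f_obj = 23 f_eye and 23 f_eye + f_eye = 144 cm, giving f_eye = 144/24 = 6.000 cm and f_obj = 138.000 cm.

138 cm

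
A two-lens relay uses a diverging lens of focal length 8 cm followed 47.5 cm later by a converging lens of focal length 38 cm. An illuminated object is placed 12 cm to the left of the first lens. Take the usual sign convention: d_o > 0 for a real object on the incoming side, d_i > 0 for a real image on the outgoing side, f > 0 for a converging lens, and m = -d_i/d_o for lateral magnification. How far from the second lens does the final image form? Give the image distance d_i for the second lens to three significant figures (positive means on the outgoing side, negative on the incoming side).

Lens 1: 1/d_i1 = 1/f_1 - 1/d_o1 = 1/(-8) - 1/12 = -0.20833 cm^-1, so d_i1 = -4.800 cm.
With d_i1 < 0 the first image is virtual and lies on the object side; the object distance for lens 2 is d_o2 = 47.5 - (-4.800) = 52.300 cm.
Lens 2: 1/d_i2 = 1/f_2 - 1/d_o2 = 1/38 - 1/(52.300) = 0.00720 cm^-1, so d_i2 = 138.979 cm.

139 cm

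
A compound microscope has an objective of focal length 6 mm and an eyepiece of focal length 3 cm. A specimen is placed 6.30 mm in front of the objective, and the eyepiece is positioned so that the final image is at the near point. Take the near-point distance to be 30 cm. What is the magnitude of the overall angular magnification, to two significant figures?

220

Convert to cm: f_obj = 6 mm = 0.6 cm; d_o = 6.30 mm = 0.63 cm.
Objective: 1/d_i = 1/f_obj - 1/d_o = 1/0.6 - 1/0.63 = 0.07937 cm^-1, so d_i = 12.600 cm.
m_obj = -d_i/d_o = -12.600/0.63 = -20.000.
Eyepiece angular magnification (image at near point): M_eye = 1 + D/f_e = 1 + 30/3 = 11.000.
Overall M = m_obj x M_eye = (-20.000)(11.000) = -220.00.
|M| = 220.00.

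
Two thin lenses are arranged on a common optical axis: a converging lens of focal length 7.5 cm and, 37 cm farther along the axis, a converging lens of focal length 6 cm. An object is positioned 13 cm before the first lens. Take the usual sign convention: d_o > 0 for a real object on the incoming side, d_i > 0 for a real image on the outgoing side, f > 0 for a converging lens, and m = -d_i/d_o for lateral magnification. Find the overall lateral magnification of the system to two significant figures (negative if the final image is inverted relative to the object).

0.62

First lens: d_i1 = 1/(1/7.5 - 1/13) = 17.727 cm.
m_1 = -(17.727)/13 = -1.3636.
The intermediate image is 17.727 cm to the right of lens 1, so d_o2 = L - d_i1 = 37 - 17.727 = 19.273 cm.
Second lens: d_i2 = 1/(1/6 - 1/(19.273)) = 8.712 cm.
m_2 = -(8.712)/(19.273) = -0.4521.
Overall magnification: m = m_1 m_2 = 0.6164.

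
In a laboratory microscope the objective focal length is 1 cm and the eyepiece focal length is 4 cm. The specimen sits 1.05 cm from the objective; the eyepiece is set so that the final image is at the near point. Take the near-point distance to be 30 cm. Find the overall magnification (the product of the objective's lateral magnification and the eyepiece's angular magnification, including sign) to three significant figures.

Objective: 1/d_i = 1/f_obj - 1/d_o = 1/1 - 1/1.05 = 0.04762 cm^-1, so d_i = 21.000 cm.
m_obj = -d_i/d_o = -21.000/1.05 = -20.000.
Eyepiece angular magnification (image at near point): M_eye = 1 + D/f_e = 1 + 30/4 = 8.500.
Overall M = m_obj x M_eye = (-20.000)(8.500) = -170.00.

-170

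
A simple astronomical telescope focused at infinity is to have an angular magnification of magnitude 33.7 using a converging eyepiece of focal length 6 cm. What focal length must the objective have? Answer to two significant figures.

|M| = f_obj/|f_eye|, so f_obj = |M| x |f_eye| = 33.7 x 6 = 202.200 cm.

200 cm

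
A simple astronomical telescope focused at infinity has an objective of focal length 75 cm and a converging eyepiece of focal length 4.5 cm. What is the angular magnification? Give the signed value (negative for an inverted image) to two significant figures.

-17

M = -f_obj/f_eye = -75/(4.5) = -16.667.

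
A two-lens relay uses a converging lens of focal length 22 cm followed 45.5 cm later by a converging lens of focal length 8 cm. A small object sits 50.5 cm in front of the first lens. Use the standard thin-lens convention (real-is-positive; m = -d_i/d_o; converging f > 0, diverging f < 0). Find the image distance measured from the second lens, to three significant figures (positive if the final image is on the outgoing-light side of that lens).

Applying the thin-lens equation to the first lens, 1/22 = 1/50.5 + 1/d_i1, which gives d_i1 = 38.982 cm.
Object distance for lens 2: d_o2 = 45.5 - 38.982 = 6.518 cm.
Applying the thin-lens equation again with f_2 = 8 cm and d_o2 = 6.518 cm gives d_i2 = -35.172 cm.

-35.2 cm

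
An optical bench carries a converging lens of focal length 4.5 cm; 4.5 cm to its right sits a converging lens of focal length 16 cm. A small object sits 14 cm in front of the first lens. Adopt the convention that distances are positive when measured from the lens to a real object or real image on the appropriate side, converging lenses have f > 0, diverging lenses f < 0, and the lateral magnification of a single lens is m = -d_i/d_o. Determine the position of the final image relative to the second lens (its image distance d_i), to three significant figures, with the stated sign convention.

Applying the thin-lens equation to the first lens, 1/4.5 = 1/14 + 1/d_i1, which gives d_i1 = 6.632 cm.
This image would form 6.632 cm past lens 1, i.e. 2.132 cm beyond lens 2, so it is a virtual object for lens 2: d_o2 = 4.5 - 6.632 = -2.132 cm.
Applying the thin-lens equation again with f_2 = 16 cm and d_o2 = -2.132 cm gives d_i2 = 1.881 cm.

1.88 cm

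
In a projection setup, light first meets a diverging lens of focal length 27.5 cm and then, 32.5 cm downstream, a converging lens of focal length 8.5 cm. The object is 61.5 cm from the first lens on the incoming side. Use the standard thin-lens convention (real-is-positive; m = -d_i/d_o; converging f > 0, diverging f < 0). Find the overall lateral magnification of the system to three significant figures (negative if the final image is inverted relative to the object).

-0.0611

Lens 1: 1/d_i1 = 1/f_1 - 1/d_o1 = 1/(-27.5) - 1/61.5 = -0.05262 cm^-1, so d_i1 = -19.003 cm.
m_1 = -(-19.003)/61.5 = 0.3090.
The intermediate image is virtual, 19.003 cm to the left of lens 1, so d_o2 = L - d_i1 = 32.5 - (-19.003) = 51.503 cm.
Lens 2: 1/d_i2 = 1/f_2 - 1/d_o2 = 1/8.5 - 1/(51.503) = 0.09823 cm^-1, so d_i2 = 10.180 cm.
m_2 = -(10.180)/(51.503) = -0.1977.
Overall magnification: m = m_1 m_2 = -0.0611.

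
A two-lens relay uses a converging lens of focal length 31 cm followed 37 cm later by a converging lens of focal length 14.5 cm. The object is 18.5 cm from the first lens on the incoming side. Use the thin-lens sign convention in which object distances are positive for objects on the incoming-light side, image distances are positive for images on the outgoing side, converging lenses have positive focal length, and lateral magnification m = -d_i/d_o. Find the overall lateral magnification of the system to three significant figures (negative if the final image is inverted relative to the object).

-0.526

Applying the thin-lens equation to the first lens, 1/31 = 1/18.5 + 1/d_i1, which gives d_i1 = -45.880 cm.
Its lateral magnification is m_1 = -d_i1/d_o1 = -(-45.880)/18.5 = 2.4800.
With d_i1 < 0 the first image is virtual and lies on the object side; the object distance for lens 2 is d_o2 = 37 - (-45.880) = 82.880 cm.
Applying the thin-lens equation again with f_2 = 14.5 cm and d_o2 = 82.880 cm gives d_i2 = 17.575 cm.
m_2 = -(17.575)/(82.880) = -0.2121.
Total m = m_1 x m_2 = (2.4800)(-0.2121) = -0.5259.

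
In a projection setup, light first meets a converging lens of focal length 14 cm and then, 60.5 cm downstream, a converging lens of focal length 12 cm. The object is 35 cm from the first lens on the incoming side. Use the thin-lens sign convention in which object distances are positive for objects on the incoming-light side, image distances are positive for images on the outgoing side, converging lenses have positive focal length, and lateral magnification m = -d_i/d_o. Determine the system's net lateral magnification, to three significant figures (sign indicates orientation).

0.318

First lens: d_i1 = 1/(1/14 - 1/35) = 23.333 cm.
m_1 = -(23.333)/35 = -0.6667.
The intermediate image is 23.333 cm to the right of lens 1, so d_o2 = L - d_i1 = 60.5 - 23.333 = 37.167 cm.
Second lens: d_i2 = 1/(1/12 - 1/(37.167)) = 17.722 cm.
m_2 = -(17.722)/(37.167) = -0.4768.
Overall magnification: m = m_1 m_2 = 0.3179.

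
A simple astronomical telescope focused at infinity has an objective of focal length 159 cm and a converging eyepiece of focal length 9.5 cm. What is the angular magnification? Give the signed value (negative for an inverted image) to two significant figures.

-17

M = -f_obj/f_eye = -159/(9.5) = -16.737.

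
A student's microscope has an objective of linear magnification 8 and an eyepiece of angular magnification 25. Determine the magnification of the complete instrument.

The overall magnification of a compound microscope is the product of the objective and eyepiece magnifications:
M = M_obj x M_eye = 8 x 25 = 200.

200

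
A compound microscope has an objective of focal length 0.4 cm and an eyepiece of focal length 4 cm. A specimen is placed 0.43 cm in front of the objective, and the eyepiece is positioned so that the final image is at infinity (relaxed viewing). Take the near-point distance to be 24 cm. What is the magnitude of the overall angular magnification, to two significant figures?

80

Objective: 1/d_i = 1/f_obj - 1/d_o = 1/0.4 - 1/0.43 = 0.17442 cm^-1, so d_i = 5.733 cm.
m_obj = -d_i/d_o = -5.733/0.43 = -13.333.
Eyepiece angular magnification (image at infinity): M_eye = D/f_e = 24/4 = 6.000.
Overall M = m_obj x M_eye = (-13.333)(6.000) = -80.00.
|M| = 80.00.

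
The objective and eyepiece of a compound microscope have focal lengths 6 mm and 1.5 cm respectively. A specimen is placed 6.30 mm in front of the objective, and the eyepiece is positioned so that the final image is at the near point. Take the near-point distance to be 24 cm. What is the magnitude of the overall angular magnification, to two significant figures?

340

Convert to cm: f_obj = 6 mm = 0.6 cm; d_o = 6.30 mm = 0.63 cm.
Objective: 1/d_i = 1/f_obj - 1/d_o = 1/0.6 - 1/0.63 = 0.07937 cm^-1, so d_i = 12.600 cm.
m_obj = -d_i/d_o = -12.600/0.63 = -20.000.
Eyepiece angular magnification (image at near point): M_eye = 1 + D/f_e = 1 + 24/1.5 = 17.000.
Overall M = m_obj x M_eye = (-20.000)(17.000) = -340.00.
|M| = 340.00.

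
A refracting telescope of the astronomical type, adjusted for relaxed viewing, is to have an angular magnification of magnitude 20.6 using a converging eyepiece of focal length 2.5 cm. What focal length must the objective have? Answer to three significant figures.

51.5 cm

|M| = f_obj/|f_eye|, so f_obj = |M| x |f_eye| = 20.6 x 2.5 = 51.500 cm.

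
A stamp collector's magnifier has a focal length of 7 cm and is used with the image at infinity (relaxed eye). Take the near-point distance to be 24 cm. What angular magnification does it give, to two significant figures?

3.4

M = D/f = 24/7 = 3.429.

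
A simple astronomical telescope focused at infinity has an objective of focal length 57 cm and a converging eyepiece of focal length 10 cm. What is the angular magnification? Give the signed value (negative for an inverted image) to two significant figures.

-5.7

M = -f_obj/f_eye = -57/(10) = -5.700.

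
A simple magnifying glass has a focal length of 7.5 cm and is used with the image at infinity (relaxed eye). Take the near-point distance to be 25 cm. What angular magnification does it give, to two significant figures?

M = D/f = 25/7.5 = 3.333.

3.3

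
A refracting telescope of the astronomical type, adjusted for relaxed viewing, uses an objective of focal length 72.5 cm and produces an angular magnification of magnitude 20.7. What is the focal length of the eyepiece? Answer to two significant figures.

|M| = f_obj/f_eye, so f_eye = f_obj/|M| = 72.5/20.7 = 3.502 cm.

3.5 cm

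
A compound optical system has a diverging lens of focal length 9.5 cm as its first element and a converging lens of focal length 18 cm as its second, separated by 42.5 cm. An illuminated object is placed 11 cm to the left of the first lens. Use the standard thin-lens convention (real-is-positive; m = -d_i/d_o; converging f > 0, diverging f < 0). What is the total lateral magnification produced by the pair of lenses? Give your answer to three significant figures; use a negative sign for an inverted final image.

-0.282

First lens: d_i1 = 1/(1/(-9.5) - 1/11) = -5.098 cm.
m_1 = -(-5.098)/11 = 0.4634.
With d_i1 < 0 the first image is virtual and lies on the object side; the object distance for lens 2 is d_o2 = 42.5 - (-5.098) = 47.598 cm.
Second lens: d_i2 = 1/(1/18 - 1/(47.598)) = 28.947 cm.
m_2 = -(28.947)/(47.598) = -0.6082.
The system's lateral magnification is m_1 m_2 = (0.4634)(-0.6082) = -0.2818.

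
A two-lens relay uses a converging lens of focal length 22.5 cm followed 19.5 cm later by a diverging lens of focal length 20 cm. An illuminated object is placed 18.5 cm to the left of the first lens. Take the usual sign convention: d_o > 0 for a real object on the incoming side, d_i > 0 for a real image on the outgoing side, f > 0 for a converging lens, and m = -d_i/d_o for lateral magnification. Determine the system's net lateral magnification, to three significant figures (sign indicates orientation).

0.784

First lens: d_i1 = 1/(1/22.5 - 1/18.5) = -104.062 cm.
m_1 = -(-104.062)/18.5 = 5.6250.
The intermediate image is virtual, 104.062 cm to the left of lens 1, so d_o2 = L - d_i1 = 19.5 - (-104.062) = 123.562 cm.
Second lens: d_i2 = 1/(1/(-20) - 1/(123.562)) = -17.214 cm.
m_2 = -(-17.214)/(123.562) = 0.1393.
The system's lateral magnification is m_1 m_2 = (5.6250)(0.1393) = 0.7836.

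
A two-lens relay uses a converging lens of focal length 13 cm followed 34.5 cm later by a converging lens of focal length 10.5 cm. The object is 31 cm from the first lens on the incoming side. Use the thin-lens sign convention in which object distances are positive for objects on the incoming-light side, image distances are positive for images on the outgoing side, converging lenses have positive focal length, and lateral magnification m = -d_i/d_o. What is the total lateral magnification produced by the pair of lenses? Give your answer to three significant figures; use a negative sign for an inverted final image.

4.71

First lens: d_i1 = 1/(1/13 - 1/31) = 22.389 cm.
m_1 = -(22.389)/31 = -0.7222.
That image sits 12.111 cm in front of the second lens, so d_o2 = 12.111 cm.
Second lens: d_i2 = 1/(1/10.5 - 1/(12.111)) = 78.931 cm.
m_2 = -(78.931)/(12.111) = -6.5172.
The system's lateral magnification is m_1 m_2 = (-0.7222)(-6.5172) = 4.7069.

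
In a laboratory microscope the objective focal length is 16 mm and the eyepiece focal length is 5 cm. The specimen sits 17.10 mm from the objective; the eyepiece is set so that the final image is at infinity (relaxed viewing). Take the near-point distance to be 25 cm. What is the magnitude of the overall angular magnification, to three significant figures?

Convert to cm: f_obj = 16 mm = 1.6 cm; d_o = 17.10 mm = 1.71 cm.
Objective: 1/d_i = 1/f_obj - 1/d_o = 1/1.6 - 1/1.71 = 0.04020 cm^-1, so d_i = 24.873 cm.
m_obj = -d_i/d_o = -24.873/1.71 = -14.545.
Eyepiece angular magnification (image at infinity): M_eye = D/f_e = 25/5 = 5.000.
Overall M = m_obj x M_eye = (-14.545)(5.000) = -72.73.
|M| = 72.73.

72.7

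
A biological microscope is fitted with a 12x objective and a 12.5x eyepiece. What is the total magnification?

The overall magnification of a compound microscope is the product of the objective and eyepiece magnifications:
M = M_obj x M_eye = 12 x 12.5 = 150.

150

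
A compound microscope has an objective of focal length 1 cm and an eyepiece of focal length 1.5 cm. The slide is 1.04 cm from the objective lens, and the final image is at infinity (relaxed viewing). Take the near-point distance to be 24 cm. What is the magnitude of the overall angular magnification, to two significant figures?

Objective: 1/d_i = 1/f_obj - 1/d_o = 1/1 - 1/1.04 = 0.03846 cm^-1, so d_i = 26.000 cm.
m_obj = -d_i/d_o = -26.000/1.04 = -25.000.
Eyepiece angular magnification (image at infinity): M_eye = D/f_e = 24/1.5 = 16.000.
Overall M = m_obj x M_eye = (-25.000)(16.000) = -400.00.
|M| = 400.00.

400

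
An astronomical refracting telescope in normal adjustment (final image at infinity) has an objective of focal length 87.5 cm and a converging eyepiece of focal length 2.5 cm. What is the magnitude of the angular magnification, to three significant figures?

35.0

|M| = f_obj/|f_eye| = 87.5/2.5 = 35.000.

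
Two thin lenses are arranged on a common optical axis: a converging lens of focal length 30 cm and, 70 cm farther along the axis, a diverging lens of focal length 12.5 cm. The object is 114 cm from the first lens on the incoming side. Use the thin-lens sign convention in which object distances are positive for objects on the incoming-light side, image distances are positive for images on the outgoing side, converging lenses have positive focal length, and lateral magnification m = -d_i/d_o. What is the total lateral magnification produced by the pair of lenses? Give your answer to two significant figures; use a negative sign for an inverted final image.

Applying the thin-lens equation to the first lens, 1/30 = 1/114 + 1/d_i1, which gives d_i1 = 40.714 cm.
Its lateral magnification is m_1 = -d_i1/d_o1 = -(40.714)/114 = -0.3571.
The intermediate image is 40.714 cm to the right of lens 1, so d_o2 = L - d_i1 = 70 - 40.714 = 29.286 cm.
Applying the thin-lens equation again with f_2 = -12.5 cm and d_o2 = 29.286 cm gives d_i2 = -8.761 cm.
m_2 = -(-8.761)/(29.286) = 0.2991.
The system's lateral magnification is m_1 m_2 = (-0.3571)(0.2991) = -0.1068.

-0.11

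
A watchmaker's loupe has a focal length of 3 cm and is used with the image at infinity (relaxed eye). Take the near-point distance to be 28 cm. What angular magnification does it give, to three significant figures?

9.33

M = D/f = 28/3 = 9.333.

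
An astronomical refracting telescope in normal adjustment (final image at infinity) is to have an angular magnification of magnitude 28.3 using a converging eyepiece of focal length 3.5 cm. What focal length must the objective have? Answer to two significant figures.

99 cm

|M| = f_obj/|f_eye|, so f_obj = |M| x |f_eye| = 28.3 x 3.5 = 99.050 cm.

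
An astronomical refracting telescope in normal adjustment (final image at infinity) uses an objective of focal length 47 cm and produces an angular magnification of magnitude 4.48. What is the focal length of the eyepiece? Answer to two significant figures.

|M| = f_obj/f_eye, so f_eye = f_obj/|M| = 47/4.48 = 10.491 cm.

10 cm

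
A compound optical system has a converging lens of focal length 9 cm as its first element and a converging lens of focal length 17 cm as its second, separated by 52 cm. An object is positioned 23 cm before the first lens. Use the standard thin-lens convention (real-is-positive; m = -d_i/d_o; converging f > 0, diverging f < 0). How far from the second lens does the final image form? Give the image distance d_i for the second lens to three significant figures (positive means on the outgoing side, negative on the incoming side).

First lens: d_i1 = 1/(1/9 - 1/23) = 14.786 cm.
The intermediate image is 14.786 cm to the right of lens 1, so d_o2 = L - d_i1 = 52 - 14.786 = 37.214 cm.
Second lens: d_i2 = 1/(1/17 - 1/(37.214)) = 31.297 cm.

31.3 cm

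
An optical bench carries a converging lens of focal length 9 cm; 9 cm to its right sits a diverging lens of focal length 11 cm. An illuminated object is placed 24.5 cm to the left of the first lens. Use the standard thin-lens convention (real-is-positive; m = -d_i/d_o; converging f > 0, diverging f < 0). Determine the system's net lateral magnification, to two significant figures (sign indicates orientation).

-1.1

Lens 1: 1/d_i1 = 1/f_1 - 1/d_o1 = 1/9 - 1/24.5 = 0.07029 cm^-1, so d_i1 = 14.226 cm.
m_1 = -(14.226)/24.5 = -0.5806.
This image would form 14.226 cm past lens 1, i.e. 5.226 cm beyond lens 2, so it is a virtual object for lens 2: d_o2 = 9 - 14.226 = -5.226 cm.
Lens 2: 1/d_i2 = 1/f_2 - 1/d_o2 = 1/(-11) - 1/(-5.226) = 0.10045 cm^-1, so d_i2 = 9.955 cm.
m_2 = -(9.955)/(-5.226) = 1.9050.
Total m = m_1 x m_2 = (-0.5806)(1.9050) = -1.1061.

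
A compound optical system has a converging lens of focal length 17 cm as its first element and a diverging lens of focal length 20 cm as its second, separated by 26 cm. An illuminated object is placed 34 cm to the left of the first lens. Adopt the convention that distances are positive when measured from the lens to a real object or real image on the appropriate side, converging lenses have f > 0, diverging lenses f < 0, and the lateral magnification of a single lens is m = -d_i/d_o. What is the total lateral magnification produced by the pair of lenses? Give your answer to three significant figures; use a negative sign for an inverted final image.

First lens: d_i1 = 1/(1/17 - 1/34) = 34.000 cm.
m_1 = -(34.000)/34 = -1.0000.
Since 34.000 cm > 26 cm, the first image lies past the second lens and serves as a virtual object: d_o2 = L - d_i1 = -8.000 cm.
Second lens: d_i2 = 1/(1/(-20) - 1/(-8.000)) = 13.333 cm.
m_2 = -(13.333)/(-8.000) = 1.6667.
The system's lateral magnification is m_1 m_2 = (-1.0000)(1.6667) = -1.6667.

-1.67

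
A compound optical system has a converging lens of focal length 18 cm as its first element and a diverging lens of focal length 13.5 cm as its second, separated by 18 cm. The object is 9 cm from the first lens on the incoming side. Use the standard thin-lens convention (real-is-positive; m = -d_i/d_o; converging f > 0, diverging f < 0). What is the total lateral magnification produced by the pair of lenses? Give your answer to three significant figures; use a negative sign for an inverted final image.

0.545

Lens 1: 1/d_i1 = 1/f_1 - 1/d_o1 = 1/18 - 1/9 = -0.05556 cm^-1, so d_i1 = -18.000 cm.
m_1 = -(-18.000)/9 = 2.0000.
With d_i1 < 0 the first image is virtual and lies on the object side; the object distance for lens 2 is d_o2 = 18 - (-18.000) = 36.000 cm.
Lens 2: 1/d_i2 = 1/f_2 - 1/d_o2 = 1/(-13.5) - 1/(36.000) = -0.10185 cm^-1, so d_i2 = -9.818 cm.
m_2 = -(-9.818)/(36.000) = 0.2727.
Total m = m_1 x m_2 = (2.0000)(0.2727) = 0.5455.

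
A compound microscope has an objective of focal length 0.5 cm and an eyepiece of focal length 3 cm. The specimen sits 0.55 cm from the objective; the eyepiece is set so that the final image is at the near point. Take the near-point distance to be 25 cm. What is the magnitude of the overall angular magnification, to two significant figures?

93

Objective: 1/d_i = 1/f_obj - 1/d_o = 1/0.5 - 1/0.55 = 0.18182 cm^-1, so d_i = 5.500 cm.
m_obj = -d_i/d_o = -5.500/0.55 = -10.000.
Eyepiece angular magnification (image at near point): M_eye = 1 + D/f_e = 1 + 25/3 = 9.333.
Overall M = m_obj x M_eye = (-10.000)(9.333) = -93.33.
|M| = 93.33.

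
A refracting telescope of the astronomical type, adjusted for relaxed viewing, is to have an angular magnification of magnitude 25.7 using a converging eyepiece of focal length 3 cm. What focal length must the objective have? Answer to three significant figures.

|M| = f_obj/|f_eye|, so f_obj = |M| x |f_eye| = 25.7 x 3 = 77.100 cm.

77.1 cm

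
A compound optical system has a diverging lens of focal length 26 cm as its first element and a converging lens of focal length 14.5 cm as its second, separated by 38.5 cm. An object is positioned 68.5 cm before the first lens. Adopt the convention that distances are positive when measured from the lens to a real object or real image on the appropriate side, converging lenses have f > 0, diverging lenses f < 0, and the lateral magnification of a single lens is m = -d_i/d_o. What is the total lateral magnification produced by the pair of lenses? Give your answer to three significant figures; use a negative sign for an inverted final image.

-0.0931

Applying the thin-lens equation to the first lens, 1/(-26) = 1/68.5 + 1/d_i1, which gives d_i1 = -18.847 cm.
Its lateral magnification is m_1 = -d_i1/d_o1 = -(-18.847)/68.5 = 0.2751.
The intermediate image is virtual, 18.847 cm to the left of lens 1, so d_o2 = L - d_i1 = 38.5 - (-18.847) = 57.347 cm.
Applying the thin-lens equation again with f_2 = 14.5 cm and d_o2 = 57.347 cm gives d_i2 = 19.407 cm.
m_2 = -(19.407)/(57.347) = -0.3384.
Overall magnification: m = m_1 m_2 = -0.0931.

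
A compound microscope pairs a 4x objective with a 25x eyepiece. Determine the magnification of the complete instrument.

The overall magnification of a compound microscope is the product of the objective and eyepiece magnifications:
M = M_obj x M_eye = 4 x 25 = 100.

100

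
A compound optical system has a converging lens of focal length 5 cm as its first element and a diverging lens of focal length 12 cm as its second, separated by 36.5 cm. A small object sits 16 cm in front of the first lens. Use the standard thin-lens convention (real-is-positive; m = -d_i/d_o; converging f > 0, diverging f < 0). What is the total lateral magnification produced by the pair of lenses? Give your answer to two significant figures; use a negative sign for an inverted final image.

-0.13

Applying the thin-lens equation to the first lens, 1/5 = 1/16 + 1/d_i1, which gives d_i1 = 7.273 cm.
Its lateral magnification is m_1 = -d_i1/d_o1 = -(7.273)/16 = -0.4545.
Object distance for lens 2: d_o2 = 36.5 - 7.273 = 29.227 cm.
Applying the thin-lens equation again with f_2 = -12 cm and d_o2 = 29.227 cm gives d_i2 = -8.507 cm.
m_2 = -(-8.507)/(29.227) = 0.2911.
Total m = m_1 x m_2 = (-0.4545)(0.2911) = -0.1323.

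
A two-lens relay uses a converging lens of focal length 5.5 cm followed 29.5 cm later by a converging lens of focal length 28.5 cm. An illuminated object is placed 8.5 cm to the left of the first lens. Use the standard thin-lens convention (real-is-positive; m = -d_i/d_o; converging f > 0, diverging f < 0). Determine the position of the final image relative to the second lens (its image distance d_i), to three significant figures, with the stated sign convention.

Lens 1: 1/d_i1 = 1/f_1 - 1/d_o1 = 1/5.5 - 1/8.5 = 0.06417 cm^-1, so d_i1 = 15.583 cm.
Object distance for lens 2: d_o2 = 29.5 - 15.583 = 13.917 cm.
Lens 2: 1/d_i2 = 1/f_2 - 1/d_o2 = 1/28.5 - 1/(13.917) = -0.03677 cm^-1, so d_i2 = -27.197 cm.

-27.2 cm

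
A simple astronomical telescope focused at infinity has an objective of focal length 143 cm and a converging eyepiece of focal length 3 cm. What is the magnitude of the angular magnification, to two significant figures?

48

|M| = f_obj/|f_eye| = 143/3 = 47.667.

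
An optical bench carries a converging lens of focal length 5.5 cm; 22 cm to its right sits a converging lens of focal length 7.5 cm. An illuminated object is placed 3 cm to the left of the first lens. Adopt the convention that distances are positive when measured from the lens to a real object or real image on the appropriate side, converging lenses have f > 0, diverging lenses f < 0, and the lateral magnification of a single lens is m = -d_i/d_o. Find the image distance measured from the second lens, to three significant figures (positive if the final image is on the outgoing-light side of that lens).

10.2 cm

Applying the thin-lens equation to the first lens, 1/5.5 = 1/3 + 1/d_i1, which gives d_i1 = -6.600 cm.
The intermediate image is virtual, 6.600 cm to the left of lens 1, so d_o2 = L - d_i1 = 22 - (-6.600) = 28.600 cm.
Applying the thin-lens equation again with f_2 = 7.5 cm and d_o2 = 28.600 cm gives d_i2 = 10.166 cm.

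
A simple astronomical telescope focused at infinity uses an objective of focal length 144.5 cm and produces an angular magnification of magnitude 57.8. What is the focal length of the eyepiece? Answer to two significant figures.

|M| = f_obj/f_eye, so f_eye = f_obj/|M| = 144.5/57.8 = 2.500 cm.

2.5 cm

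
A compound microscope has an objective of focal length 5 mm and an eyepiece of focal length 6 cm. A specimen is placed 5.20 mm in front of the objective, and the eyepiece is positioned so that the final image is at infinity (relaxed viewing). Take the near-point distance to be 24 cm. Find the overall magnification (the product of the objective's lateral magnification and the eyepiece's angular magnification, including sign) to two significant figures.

-100

Convert to cm: f_obj = 5 mm = 0.5 cm; d_o = 5.20 mm = 0.52 cm.
Objective: 1/d_i = 1/f_obj - 1/d_o = 1/0.5 - 1/0.52 = 0.07692 cm^-1, so d_i = 13.000 cm.
m_obj = -d_i/d_o = -13.000/0.52 = -25.000.
Eyepiece angular magnification (image at infinity): M_eye = D/f_e = 24/6 = 4.000.
Overall M = m_obj x M_eye = (-25.000)(4.000) = -100.00.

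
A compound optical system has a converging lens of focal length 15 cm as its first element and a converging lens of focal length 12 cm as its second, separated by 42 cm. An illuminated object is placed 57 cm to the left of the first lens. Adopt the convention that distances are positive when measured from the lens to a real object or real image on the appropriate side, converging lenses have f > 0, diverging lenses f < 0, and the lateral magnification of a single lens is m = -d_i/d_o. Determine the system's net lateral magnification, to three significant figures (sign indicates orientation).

Lens 1: 1/d_i1 = 1/f_1 - 1/d_o1 = 1/15 - 1/57 = 0.04912 cm^-1, so d_i1 = 20.357 cm.
m_1 = -(20.357)/57 = -0.3571.
Object distance for lens 2: d_o2 = 42 - 20.357 = 21.643 cm.
Lens 2: 1/d_i2 = 1/f_2 - 1/d_o2 = 1/12 - 1/(21.643) = 0.03713 cm^-1, so d_i2 = 26.933 cm.
m_2 = -(26.933)/(21.643) = -1.2444.
Total m = m_1 x m_2 = (-0.3571)(-1.2444) = 0.4444.

0.444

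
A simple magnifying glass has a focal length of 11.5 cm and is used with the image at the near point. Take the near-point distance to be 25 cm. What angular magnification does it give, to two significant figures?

3.2

M = 1 + D/f = 1 + 25/11.5 = 3.174.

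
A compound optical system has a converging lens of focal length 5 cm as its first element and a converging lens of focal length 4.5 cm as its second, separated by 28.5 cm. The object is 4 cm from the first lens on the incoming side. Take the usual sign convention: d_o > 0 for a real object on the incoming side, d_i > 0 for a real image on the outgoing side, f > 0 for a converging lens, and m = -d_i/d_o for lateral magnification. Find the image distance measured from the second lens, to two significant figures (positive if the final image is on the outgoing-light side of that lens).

5.0 cm

Lens 1: 1/d_i1 = 1/f_1 - 1/d_o1 = 1/5 - 1/4 = -0.05000 cm^-1, so d_i1 = -20.000 cm.
The intermediate image is virtual, 20.000 cm to the left of lens 1, so d_o2 = L - d_i1 = 28.5 - (-20.000) = 48.500 cm.
Lens 2: 1/d_i2 = 1/f_2 - 1/d_o2 = 1/4.5 - 1/(48.500) = 0.20160 cm^-1, so d_i2 = 4.960 cm.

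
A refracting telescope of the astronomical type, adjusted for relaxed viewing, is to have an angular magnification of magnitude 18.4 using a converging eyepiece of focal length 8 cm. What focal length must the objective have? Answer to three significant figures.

147 cm

|M| = f_obj/|f_eye|, so f_obj = |M| x |f_eye| = 18.4 x 8 = 147.200 cm.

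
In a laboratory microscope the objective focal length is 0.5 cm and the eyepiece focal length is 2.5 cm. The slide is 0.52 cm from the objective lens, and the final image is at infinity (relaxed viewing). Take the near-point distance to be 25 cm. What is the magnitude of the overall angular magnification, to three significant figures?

250

Objective: 1/d_i = 1/f_obj - 1/d_o = 1/0.5 - 1/0.52 = 0.07692 cm^-1, so d_i = 13.000 cm.
m_obj = -d_i/d_o = -13.000/0.52 = -25.000.
Eyepiece angular magnification (image at infinity): M_eye = D/f_e = 25/2.5 = 10.000.
Overall M = m_obj x M_eye = (-25.000)(10.000) = -250.00.
|M| = 250.00.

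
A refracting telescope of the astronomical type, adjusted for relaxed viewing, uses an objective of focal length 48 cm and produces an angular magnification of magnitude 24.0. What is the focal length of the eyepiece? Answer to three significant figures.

|M| = f_obj/f_eye, so f_eye = f_obj/|M| = 48/24.0 = 2.000 cm.

2.00 cm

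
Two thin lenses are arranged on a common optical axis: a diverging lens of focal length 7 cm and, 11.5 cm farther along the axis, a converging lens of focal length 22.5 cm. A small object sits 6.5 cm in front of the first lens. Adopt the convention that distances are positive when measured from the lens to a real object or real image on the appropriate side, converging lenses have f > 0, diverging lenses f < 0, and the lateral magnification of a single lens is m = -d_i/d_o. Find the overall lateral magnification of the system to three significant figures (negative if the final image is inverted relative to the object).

1.53

Applying the thin-lens equation to the first lens, 1/(-7) = 1/6.5 + 1/d_i1, which gives d_i1 = -3.370 cm.
Its lateral magnification is m_1 = -d_i1/d_o1 = -(-3.370)/6.5 = 0.5185.
The intermediate image is virtual, 3.370 cm to the left of lens 1, so d_o2 = L - d_i1 = 11.5 - (-3.370) = 14.870 cm.
Applying the thin-lens equation again with f_2 = 22.5 cm and d_o2 = 14.870 cm gives d_i2 = -43.853 cm.
m_2 = -(-43.853)/(14.870) = 2.9490.
Total m = m_1 x m_2 = (0.5185)(2.9490) = 1.5291.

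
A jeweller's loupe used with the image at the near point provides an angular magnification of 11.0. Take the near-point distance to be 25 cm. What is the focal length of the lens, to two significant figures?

2.5 cm

For the image at the near point, M = 1 + D/f.
f = D/(M - 1) = 25/(11.0 - 1) = 2.500 cm.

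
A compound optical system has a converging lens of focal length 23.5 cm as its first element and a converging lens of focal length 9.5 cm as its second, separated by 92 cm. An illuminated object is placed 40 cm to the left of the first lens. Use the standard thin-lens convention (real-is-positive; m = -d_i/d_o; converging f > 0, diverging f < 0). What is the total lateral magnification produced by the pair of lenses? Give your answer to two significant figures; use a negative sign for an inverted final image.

0.53

Lens 1: 1/d_i1 = 1/f_1 - 1/d_o1 = 1/23.5 - 1/40 = 0.01755 cm^-1, so d_i1 = 56.970 cm.
m_1 = -(56.970)/40 = -1.4242.
Object distance for lens 2: d_o2 = 92 - 56.970 = 35.030 cm.
Lens 2: 1/d_i2 = 1/f_2 - 1/d_o2 = 1/9.5 - 1/(35.030) = 0.07672 cm^-1, so d_i2 = 13.035 cm.
m_2 = -(13.035)/(35.030) = -0.3721.
Total m = m_1 x m_2 = (-1.4242)(-0.3721) = 0.5300.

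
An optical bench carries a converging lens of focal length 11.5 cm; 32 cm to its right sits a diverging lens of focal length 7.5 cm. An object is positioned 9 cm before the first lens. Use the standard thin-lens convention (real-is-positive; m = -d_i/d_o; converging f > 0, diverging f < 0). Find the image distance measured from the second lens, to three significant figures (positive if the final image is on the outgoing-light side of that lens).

-6.80 cm

Lens 1: 1/d_i1 = 1/f_1 - 1/d_o1 = 1/11.5 - 1/9 = -0.02415 cm^-1, so d_i1 = -41.400 cm.
The intermediate image is virtual, 41.400 cm to the left of lens 1, so d_o2 = L - d_i1 = 32 - (-41.400) = 73.400 cm.
Lens 2: 1/d_i2 = 1/f_2 - 1/d_o2 = 1/(-7.5) - 1/(73.400) = -0.14696 cm^-1, so d_i2 = -6.805 cm.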